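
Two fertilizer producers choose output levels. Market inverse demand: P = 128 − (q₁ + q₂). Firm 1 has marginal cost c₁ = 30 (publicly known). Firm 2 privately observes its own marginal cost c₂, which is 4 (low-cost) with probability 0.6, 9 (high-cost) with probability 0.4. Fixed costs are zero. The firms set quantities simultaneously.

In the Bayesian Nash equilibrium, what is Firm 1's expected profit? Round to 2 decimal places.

Type-c best response for Firm 2: q₂(c) = (128 − c)/2 − q₁/2.
Firm 1 maximizes expected profit; its first-order condition is 128 − 2q₁ − E[q₂] − 30 = 0.
Substituting E[q₂] and solving: E[c₂] = 6, so q₁ = (128 − 2·30 + 6)/3 = 24.6667.
E[P] = 128 − (q₁ + E[q₂]) = 54.6667; Firm 1's expected profit = (E[P] − 30)·q₁ = (54.6667 − 30)·24.6667 = 608.444.

608.44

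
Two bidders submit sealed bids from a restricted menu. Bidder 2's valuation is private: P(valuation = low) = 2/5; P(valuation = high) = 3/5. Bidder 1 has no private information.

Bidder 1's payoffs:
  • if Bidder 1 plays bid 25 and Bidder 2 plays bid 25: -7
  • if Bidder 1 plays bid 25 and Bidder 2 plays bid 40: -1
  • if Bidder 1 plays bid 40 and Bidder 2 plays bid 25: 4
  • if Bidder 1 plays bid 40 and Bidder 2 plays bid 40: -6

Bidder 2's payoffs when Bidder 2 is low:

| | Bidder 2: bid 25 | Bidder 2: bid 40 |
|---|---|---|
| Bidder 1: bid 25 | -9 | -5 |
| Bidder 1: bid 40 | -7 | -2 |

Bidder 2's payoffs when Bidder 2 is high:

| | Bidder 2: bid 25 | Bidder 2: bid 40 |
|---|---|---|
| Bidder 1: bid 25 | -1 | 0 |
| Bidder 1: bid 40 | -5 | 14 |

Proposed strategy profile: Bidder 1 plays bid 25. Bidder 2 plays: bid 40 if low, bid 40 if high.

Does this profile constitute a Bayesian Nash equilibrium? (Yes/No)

Yes

A profile is a BNE iff every type of every player is best-responding given beliefs about the other side.
Bidder 1 plays bid 25: E[bid 25] = 2/5·(-1) + 3/5·(-1) = -1; E[bid 40] = -6. Best-responding. ✓
Bidder 2 (valuation low), facing bid 25: bid 25 gives -9, bid 40 gives -5. Proposed bid 40 is best. ✓
Bidder 2 (valuation high), facing bid 25: bid 25 gives -1, bid 40 gives 0. Proposed bid 40 is best. ✓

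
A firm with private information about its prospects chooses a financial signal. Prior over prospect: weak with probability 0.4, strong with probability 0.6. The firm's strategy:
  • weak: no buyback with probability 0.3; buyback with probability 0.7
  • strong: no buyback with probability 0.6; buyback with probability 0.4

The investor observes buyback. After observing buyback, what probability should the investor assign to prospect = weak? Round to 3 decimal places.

Apply Bayes' rule using the sender's strategy as the likelihood.
P(buyback) = 0.4·0.7 + 0.6·0.4 = 0.52
P(weak | buyback) = (0.4·0.7) / 0.52 = 0.28 / 0.52 = 0.538462

0.538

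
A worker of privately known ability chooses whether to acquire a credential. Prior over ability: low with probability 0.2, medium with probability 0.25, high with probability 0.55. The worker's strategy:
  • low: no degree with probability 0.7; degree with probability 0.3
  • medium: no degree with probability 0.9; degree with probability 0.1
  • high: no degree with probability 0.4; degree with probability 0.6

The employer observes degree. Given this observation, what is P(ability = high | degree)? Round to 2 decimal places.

0.80

P(degree) = 0.2·0.3 + 0.25·0.1 + 0.55·0.6 = 0.415
P(high | degree) = (0.55·0.6) / 0.415 = 0.33 / 0.415 = 0.795181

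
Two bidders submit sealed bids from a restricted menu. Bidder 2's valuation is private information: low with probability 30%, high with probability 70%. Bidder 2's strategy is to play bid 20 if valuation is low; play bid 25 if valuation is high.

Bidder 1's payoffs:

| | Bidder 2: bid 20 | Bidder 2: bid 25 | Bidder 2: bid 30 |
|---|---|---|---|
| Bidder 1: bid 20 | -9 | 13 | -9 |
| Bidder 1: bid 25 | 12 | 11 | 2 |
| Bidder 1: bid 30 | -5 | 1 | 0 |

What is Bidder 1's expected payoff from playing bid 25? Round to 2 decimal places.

11.30

Take the expectation over Bidder 2's valuation, weighting each type's action by its prior probability.
E[bid 25] = 0.3·12 + 0.7·11 = 3.6 + 7.7 = 11.3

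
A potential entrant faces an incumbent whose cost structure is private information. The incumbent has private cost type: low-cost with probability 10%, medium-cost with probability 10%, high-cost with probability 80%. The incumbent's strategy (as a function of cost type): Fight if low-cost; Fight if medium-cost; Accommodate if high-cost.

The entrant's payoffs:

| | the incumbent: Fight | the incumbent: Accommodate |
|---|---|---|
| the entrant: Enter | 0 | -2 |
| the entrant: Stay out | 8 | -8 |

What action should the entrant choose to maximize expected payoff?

Compute the entrant's expected payoff for each action, taking the expectation over the incumbent's type.
E[Enter] = 0.1·(0) + 0.1·(0) + 0.8·(-2) = -1.6
E[Stay out] = 0.1·(8) + 0.1·(8) + 0.8·(-8) = -4.8
Best response: Enter (-1.6 is the largest).

Enter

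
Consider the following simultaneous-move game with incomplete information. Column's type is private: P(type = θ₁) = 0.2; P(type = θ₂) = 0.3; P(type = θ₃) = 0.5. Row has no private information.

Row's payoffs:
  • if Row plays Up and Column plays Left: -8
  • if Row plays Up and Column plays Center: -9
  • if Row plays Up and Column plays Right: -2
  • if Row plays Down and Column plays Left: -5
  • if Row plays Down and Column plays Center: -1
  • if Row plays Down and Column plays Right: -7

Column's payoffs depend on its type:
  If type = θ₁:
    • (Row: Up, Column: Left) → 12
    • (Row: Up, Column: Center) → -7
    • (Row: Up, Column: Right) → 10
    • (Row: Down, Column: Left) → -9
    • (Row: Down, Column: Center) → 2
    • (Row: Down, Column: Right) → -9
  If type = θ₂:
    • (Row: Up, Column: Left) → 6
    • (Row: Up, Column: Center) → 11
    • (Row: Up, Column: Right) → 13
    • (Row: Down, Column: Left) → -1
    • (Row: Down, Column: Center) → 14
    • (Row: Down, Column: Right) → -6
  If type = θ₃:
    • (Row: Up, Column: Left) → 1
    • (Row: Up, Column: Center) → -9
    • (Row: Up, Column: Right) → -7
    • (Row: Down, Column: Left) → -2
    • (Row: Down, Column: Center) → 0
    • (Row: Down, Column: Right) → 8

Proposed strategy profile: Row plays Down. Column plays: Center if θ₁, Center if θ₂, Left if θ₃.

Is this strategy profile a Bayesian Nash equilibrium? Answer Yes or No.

A profile is a BNE iff every type of every player is best-responding given beliefs about the other side.
Row plays Down: E[Down] = 0.2·(-1) + 0.3·(-1) + 0.5·(-5) = -3; E[Up] = -8.5. Best-responding. ✓
Column (type θ₁), facing Down: Left gives -9, Center gives 2, Right gives -9. Proposed Center is best. ✓
Column (type θ₂), facing Down: Left gives -1, Center gives 14, Right gives -6. Proposed Center is best. ✓
Column (type θ₃), facing Down: Left gives -2, Center gives 0, Right gives 8. Proposed Left is not best — profitable deviation exists. ✗

No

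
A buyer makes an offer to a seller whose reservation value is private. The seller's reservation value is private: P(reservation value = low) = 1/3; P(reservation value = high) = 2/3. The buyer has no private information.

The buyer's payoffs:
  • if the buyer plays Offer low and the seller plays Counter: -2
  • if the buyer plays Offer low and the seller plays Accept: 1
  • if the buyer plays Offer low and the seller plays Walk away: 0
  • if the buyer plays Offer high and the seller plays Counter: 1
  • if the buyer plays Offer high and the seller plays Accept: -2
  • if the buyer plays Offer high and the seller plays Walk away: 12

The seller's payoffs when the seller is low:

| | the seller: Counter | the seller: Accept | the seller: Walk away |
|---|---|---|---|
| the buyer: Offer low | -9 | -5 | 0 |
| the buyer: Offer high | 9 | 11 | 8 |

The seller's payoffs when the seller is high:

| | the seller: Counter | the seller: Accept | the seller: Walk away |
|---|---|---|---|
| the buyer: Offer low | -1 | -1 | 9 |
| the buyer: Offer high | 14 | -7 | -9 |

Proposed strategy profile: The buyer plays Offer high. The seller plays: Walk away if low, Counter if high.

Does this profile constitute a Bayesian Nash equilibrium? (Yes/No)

The buyer plays Offer high: E[Offer high] = 1/3·(12) + 2/3·(1) = 14/3; E[Offer low] = -4/3. Best-responding. ✓
The seller (reservation value low), facing Offer high: Counter gives 9, Accept gives 11, Walk away gives 8. Proposed Walk away is not best — profitable deviation exists. ✗
The seller (reservation value high), facing Offer high: Counter gives 14, Accept gives -7, Walk away gives -9. Proposed Counter is best. ✓

No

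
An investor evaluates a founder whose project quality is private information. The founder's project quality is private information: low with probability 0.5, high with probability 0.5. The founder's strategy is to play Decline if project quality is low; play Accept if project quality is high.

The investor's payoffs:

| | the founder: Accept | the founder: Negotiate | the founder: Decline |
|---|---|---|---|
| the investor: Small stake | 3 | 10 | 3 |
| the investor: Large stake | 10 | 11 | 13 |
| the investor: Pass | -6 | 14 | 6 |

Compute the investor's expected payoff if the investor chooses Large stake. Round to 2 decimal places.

E[Large stake] = 0.5·13 + 0.5·10 = 6.5 + 5 = 11.5

11.50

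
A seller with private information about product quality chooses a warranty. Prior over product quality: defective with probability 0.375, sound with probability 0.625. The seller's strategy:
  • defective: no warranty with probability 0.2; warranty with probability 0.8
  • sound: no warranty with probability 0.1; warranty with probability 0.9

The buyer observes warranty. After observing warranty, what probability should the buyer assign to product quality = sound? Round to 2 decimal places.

P(warranty) = 0.375·0.8 + 0.625·0.9 = 0.8625
P(sound | warranty) = (0.625·0.9) / 0.8625 = 0.5625 / 0.8625 = 0.652174

0.65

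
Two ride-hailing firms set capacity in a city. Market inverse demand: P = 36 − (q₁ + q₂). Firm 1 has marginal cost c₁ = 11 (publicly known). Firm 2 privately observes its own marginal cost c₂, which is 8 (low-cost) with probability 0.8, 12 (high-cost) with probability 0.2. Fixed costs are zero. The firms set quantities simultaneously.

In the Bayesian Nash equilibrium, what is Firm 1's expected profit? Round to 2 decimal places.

Firm 2 with cost c maximizes (36 − (q₁+q₂) − c)·q₂, giving q₂(c) = (36 − c − q₁)/2.
E[c₂] = 0.8·8 + 0.2·12 = 8.8
Firm 1's FOC against E[q₂] yields q₁ = (36 − 2·11 + E[c₂])/3 = (36 − 22 + 8.8)/3 = 7.6.
E[P] = 36 − (q₁ + E[q₂]) = 18.6; Firm 1's expected profit = (E[P] − 11)·q₁ = (18.6 − 11)·7.6 = 57.76.

57.76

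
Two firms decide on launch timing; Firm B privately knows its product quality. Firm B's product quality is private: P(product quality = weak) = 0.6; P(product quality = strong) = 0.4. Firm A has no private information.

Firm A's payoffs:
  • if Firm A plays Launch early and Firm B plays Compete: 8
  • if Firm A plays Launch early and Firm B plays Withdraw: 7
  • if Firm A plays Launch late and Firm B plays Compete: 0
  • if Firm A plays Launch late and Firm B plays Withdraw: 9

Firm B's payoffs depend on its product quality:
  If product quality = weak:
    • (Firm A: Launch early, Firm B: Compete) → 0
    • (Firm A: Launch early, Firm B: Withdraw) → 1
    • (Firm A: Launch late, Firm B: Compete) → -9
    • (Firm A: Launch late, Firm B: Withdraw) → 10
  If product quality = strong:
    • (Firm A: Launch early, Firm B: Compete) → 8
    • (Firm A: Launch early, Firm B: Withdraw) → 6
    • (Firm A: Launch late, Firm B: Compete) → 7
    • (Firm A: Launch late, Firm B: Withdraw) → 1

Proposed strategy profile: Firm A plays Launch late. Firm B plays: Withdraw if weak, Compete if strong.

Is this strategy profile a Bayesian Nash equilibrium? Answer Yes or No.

Firm A plays Launch late: E[Launch late] = 0.6·(9) + 0.4·(0) = 5.4; E[Launch early] = 7.4. Not best-responding. ✗
Firm B (product quality weak), facing Launch late: Compete gives -9, Withdraw gives 10. Proposed Withdraw is best. ✓
Firm B (product quality strong), facing Launch late: Compete gives 7, Withdraw gives 1. Proposed Compete is best. ✓

No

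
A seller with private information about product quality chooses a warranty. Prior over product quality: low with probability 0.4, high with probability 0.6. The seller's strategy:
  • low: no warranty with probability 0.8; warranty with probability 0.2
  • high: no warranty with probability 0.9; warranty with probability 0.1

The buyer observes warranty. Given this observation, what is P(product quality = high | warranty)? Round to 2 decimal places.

P(warranty) = 0.4·0.2 + 0.6·0.1 = 0.14
P(high | warranty) = (0.6·0.1) / 0.14 = 0.06 / 0.14 = 0.428571

0.43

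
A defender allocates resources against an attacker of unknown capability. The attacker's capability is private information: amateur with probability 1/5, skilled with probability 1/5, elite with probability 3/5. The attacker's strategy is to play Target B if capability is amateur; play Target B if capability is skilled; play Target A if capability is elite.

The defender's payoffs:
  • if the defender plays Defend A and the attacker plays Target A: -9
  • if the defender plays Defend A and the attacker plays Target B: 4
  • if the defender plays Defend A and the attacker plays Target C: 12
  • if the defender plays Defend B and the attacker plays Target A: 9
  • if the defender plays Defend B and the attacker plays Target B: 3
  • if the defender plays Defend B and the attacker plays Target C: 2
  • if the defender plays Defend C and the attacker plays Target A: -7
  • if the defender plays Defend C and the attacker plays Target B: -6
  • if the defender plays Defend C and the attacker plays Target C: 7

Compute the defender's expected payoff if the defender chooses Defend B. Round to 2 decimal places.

E[Defend B] = 1/5·3 + 1/5·3 + 3/5·9 = 3/5 + 3/5 + 27/5 = 33/5

6.60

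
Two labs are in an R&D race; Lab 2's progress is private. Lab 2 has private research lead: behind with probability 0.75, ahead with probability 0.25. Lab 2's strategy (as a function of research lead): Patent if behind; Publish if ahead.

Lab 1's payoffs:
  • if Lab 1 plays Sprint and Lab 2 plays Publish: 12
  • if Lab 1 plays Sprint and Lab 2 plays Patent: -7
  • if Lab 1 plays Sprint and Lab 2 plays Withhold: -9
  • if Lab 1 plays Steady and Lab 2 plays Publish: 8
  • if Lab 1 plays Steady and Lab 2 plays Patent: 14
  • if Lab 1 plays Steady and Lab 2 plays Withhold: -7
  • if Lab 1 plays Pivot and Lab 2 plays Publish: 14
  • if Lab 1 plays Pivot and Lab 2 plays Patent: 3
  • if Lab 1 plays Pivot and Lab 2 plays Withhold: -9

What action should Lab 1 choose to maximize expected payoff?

E[Sprint] = 0.75·(-7) + 0.25·(12) = -2.25
E[Steady] = 0.75·(14) + 0.25·(8) = 12.5
E[Pivot] = 0.75·(3) + 0.25·(14) = 5.75
Best response: Steady (12.5 is the largest).

Steady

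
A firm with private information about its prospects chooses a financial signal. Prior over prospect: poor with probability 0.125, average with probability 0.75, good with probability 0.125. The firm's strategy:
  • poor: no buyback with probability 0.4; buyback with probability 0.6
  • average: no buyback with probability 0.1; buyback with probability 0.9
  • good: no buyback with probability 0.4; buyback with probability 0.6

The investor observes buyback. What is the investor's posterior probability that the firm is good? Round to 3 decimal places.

0.091

Apply Bayes' rule using the sender's strategy as the likelihood.
P(buyback) = 0.125·0.6 + 0.75·0.9 + 0.125·0.6 = 0.825
P(good | buyback) = (0.125·0.6) / 0.825 = 0.075 / 0.825 = 0.0909091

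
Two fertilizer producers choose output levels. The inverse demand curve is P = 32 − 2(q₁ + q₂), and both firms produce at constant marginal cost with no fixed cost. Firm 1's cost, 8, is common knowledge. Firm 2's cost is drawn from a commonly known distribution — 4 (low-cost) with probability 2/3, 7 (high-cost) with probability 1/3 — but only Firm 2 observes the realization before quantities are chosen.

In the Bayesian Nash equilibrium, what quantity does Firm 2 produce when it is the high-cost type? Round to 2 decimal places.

4.50

Type-c best response for Firm 2: q₂(c) = (32 − c)/4 − q₁/2.
Firm 1 maximizes expected profit; its first-order condition is 32 − 4q₁ − 2E[q₂] − 8 = 0.
Substituting E[q₂] and solving: E[c₂] = 5, so q₁ = (32 − 2·8 + 5)/6 = 3.5.
q₂(high-cost) = (32 − 7 − 2·3.5)/4 = 4.5.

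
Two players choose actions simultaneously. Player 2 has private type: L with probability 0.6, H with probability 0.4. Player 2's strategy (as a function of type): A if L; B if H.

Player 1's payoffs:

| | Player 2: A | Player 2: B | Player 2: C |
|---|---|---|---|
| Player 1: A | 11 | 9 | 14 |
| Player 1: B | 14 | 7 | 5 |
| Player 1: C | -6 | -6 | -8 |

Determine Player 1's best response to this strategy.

E[A] = 0.6·(11) + 0.4·(9) = 10.2
E[B] = 0.6·(14) + 0.4·(7) = 11.2
E[C] = 0.6·(-6) + 0.4·(-6) = -6
Best response: B (11.2 is the largest).

B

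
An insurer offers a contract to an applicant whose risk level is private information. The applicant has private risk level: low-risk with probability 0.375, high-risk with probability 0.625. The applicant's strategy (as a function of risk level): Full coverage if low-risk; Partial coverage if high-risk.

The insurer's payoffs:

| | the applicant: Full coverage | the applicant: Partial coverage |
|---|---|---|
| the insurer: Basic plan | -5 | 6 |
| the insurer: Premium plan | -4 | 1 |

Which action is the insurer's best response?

Basic plan

E[Basic plan] = 0.375·(-5) + 0.625·(6) = 1.875
E[Premium plan] = 0.375·(-4) + 0.625·(1) = -0.875
Best response: Basic plan (1.875 is the largest).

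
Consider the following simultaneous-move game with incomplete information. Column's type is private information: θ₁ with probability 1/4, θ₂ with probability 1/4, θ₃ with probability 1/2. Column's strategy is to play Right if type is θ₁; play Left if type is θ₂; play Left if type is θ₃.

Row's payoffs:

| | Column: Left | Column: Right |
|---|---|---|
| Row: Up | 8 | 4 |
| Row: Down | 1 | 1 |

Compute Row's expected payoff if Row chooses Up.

Take the expectation over Column's type, weighting each type's action by its prior probability.
E[Up] = 1/4·4 + 1/4·8 + 1/2·8 = 1 + 2 + 4 = 7

7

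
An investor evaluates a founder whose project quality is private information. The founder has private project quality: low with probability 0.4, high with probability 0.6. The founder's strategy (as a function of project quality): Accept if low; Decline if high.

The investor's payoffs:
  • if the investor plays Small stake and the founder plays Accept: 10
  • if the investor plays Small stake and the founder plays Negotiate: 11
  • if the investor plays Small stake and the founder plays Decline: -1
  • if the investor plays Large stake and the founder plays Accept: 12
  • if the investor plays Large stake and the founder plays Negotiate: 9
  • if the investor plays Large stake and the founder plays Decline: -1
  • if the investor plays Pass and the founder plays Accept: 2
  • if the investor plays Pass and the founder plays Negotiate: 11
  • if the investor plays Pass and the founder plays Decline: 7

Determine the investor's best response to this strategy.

Pass

Compute the investor's expected payoff for each action, taking the expectation over the founder's type.
E[Small stake] = 0.4·(10) + 0.6·(-1) = 3.4
E[Large stake] = 0.4·(12) + 0.6·(-1) = 4.2
E[Pass] = 0.4·(2) + 0.6·(7) = 5
Best response: Pass (5 is the largest).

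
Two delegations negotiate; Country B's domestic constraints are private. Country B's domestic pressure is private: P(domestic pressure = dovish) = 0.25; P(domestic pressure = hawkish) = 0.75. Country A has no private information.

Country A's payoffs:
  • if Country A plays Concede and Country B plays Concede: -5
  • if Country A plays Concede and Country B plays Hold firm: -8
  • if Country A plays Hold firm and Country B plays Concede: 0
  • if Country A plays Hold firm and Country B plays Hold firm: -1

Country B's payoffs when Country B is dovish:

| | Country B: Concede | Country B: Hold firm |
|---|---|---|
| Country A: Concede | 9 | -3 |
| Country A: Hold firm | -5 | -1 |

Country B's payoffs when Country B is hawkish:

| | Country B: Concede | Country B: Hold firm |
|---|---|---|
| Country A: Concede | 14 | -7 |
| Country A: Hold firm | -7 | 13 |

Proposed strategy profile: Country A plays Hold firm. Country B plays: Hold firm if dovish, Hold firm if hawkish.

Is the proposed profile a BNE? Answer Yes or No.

Country A plays Hold firm: E[Hold firm] = 0.25·(-1) + 0.75·(-1) = -1; E[Concede] = -8. Best-responding. ✓
Country B (domestic pressure dovish), facing Hold firm: Concede gives -5, Hold firm gives -1. Proposed Hold firm is best. ✓
Country B (domestic pressure hawkish), facing Hold firm: Concede gives -7, Hold firm gives 13. Proposed Hold firm is best. ✓

Yes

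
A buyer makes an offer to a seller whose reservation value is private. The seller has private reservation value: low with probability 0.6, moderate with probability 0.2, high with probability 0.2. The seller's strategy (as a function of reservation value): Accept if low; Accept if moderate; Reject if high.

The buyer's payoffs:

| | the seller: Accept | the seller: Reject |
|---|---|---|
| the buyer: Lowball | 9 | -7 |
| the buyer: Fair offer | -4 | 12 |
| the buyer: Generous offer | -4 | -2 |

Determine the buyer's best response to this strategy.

Lowball

Compute the buyer's expected payoff for each action, taking the expectation over the seller's type.
E[Lowball] = 0.6·(9) + 0.2·(9) + 0.2·(-7) = 5.8
E[Fair offer] = 0.6·(-4) + 0.2·(-4) + 0.2·(12) = -0.8
E[Generous offer] = 0.6·(-4) + 0.2·(-4) + 0.2·(-2) = -3.6
Best response: Lowball (5.8 is the largest).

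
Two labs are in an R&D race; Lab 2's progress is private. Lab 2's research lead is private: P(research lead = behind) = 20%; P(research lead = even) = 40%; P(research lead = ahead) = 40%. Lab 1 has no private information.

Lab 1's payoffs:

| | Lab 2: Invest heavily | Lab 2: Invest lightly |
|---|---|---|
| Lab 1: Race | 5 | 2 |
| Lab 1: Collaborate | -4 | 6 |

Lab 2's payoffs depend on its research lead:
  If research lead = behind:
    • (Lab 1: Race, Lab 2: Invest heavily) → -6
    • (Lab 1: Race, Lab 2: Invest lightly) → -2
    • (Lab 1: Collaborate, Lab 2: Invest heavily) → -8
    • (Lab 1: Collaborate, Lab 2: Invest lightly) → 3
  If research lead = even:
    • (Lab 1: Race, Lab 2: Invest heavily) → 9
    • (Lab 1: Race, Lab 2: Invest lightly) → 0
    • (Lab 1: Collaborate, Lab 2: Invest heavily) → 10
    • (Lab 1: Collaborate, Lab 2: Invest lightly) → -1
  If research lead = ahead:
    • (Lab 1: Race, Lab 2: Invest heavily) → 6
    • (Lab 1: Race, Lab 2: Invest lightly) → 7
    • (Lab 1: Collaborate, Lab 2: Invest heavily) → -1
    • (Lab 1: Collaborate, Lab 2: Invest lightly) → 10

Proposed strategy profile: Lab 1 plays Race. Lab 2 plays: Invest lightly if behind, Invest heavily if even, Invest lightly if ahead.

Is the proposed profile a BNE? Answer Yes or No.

Yes

Lab 1 plays Race: E[Race] = 0.2·(2) + 0.4·(5) + 0.4·(2) = 3.2; E[Collaborate] = 2. Best-responding. ✓
Lab 2 (research lead behind), facing Race: Invest heavily gives -6, Invest lightly gives -2. Proposed Invest lightly is best. ✓
Lab 2 (research lead even), facing Race: Invest heavily gives 9, Invest lightly gives 0. Proposed Invest heavily is best. ✓
Lab 2 (research lead ahead), facing Race: Invest heavily gives 6, Invest lightly gives 7. Proposed Invest lightly is best. ✓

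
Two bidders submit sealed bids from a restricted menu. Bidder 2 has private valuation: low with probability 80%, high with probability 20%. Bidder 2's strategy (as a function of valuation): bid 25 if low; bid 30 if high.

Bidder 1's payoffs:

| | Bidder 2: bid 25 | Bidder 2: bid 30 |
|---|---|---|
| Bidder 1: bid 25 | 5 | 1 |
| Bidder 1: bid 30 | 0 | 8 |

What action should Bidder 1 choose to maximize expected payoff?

E[bid 25] = 0.8·(5) + 0.2·(1) = 4.2
E[bid 30] = 0.8·(0) + 0.2·(8) = 1.6
Best response: bid 25 (4.2 is the largest).

bid 25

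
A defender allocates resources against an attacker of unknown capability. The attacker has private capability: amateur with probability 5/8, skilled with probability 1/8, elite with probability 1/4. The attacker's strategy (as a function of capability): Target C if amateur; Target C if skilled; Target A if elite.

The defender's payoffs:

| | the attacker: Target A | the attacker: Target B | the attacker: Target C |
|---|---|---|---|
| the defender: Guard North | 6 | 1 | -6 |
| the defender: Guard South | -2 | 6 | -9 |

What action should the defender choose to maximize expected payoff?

E[Guard North] = 5/8·(-6) + 1/8·(-6) + 1/4·(6) = -3
E[Guard South] = 5/8·(-9) + 1/8·(-9) + 1/4·(-2) = -29/4
Best response: Guard North (-3 is the largest).

Guard North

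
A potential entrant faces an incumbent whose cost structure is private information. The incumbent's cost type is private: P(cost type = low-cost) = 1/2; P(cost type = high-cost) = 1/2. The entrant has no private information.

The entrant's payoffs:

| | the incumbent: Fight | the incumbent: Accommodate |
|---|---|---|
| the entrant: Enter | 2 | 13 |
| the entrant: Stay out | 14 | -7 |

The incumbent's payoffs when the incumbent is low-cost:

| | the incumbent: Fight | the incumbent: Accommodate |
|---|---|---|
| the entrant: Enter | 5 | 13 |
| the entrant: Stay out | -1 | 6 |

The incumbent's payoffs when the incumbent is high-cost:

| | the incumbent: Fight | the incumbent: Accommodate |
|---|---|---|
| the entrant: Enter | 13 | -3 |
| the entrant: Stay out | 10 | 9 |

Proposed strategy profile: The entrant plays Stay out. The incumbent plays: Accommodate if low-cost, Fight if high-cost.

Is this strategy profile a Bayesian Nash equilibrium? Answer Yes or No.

The entrant plays Stay out: E[Stay out] = 1/2·(-7) + 1/2·(14) = 7/2; E[Enter] = 15/2. Not best-responding. ✗
The incumbent (cost type low-cost), facing Stay out: Fight gives -1, Accommodate gives 6. Proposed Accommodate is best. ✓
The incumbent (cost type high-cost), facing Stay out: Fight gives 10, Accommodate gives 9. Proposed Fight is best. ✓

No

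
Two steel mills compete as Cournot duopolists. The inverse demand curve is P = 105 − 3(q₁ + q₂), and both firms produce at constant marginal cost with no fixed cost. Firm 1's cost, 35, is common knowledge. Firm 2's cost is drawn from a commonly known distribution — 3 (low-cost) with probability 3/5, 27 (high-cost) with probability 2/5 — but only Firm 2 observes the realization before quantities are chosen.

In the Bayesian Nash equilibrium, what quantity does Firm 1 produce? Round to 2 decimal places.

5.29

Firm 2 with cost c maximizes (105 − 3(q₁+q₂) − c)·q₂, giving q₂(c) = (105 − c − 3q₁)/6.
E[c₂] = 3/5·3 + 2/5·27 = 12.6
Firm 1's FOC against E[q₂] yields q₁ = (105 − 2·35 + E[c₂])/9 = (105 − 70 + 12.6)/9 = 5.28889.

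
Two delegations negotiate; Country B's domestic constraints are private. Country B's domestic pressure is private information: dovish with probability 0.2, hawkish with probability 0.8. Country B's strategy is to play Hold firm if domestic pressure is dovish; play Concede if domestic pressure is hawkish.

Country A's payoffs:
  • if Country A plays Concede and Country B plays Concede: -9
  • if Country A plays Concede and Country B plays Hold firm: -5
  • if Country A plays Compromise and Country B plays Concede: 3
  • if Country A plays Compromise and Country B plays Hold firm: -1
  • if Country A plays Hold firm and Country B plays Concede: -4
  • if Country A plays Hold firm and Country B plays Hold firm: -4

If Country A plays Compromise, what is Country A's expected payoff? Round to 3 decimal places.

E[Compromise] = 0.2·(-1) + 0.8·3 = (-0.2) + 2.4 = 2.2

2.200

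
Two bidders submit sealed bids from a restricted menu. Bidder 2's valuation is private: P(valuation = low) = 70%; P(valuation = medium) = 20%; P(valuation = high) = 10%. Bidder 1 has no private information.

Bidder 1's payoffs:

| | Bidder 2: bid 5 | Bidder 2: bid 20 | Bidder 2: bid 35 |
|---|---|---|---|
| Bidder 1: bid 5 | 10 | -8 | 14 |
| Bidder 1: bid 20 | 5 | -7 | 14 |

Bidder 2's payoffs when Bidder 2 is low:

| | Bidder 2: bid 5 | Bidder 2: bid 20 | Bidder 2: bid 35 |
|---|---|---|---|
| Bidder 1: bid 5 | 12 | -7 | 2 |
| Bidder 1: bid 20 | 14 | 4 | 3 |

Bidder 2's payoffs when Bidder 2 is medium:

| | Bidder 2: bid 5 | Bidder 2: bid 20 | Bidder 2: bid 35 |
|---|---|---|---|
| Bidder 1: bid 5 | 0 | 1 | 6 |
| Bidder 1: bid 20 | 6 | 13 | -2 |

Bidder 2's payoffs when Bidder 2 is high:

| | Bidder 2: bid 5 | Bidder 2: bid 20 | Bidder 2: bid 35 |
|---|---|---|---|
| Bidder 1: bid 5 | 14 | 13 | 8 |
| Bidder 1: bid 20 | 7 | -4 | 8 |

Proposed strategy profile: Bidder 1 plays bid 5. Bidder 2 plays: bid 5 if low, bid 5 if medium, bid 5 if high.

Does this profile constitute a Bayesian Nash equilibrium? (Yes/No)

Bidder 1 plays bid 5: E[bid 5] = 0.7·(10) + 0.2·(10) + 0.1·(10) = 10; E[bid 20] = 5. Best-responding. ✓
Bidder 2 (valuation low), facing bid 5: bid 5 gives 12, bid 20 gives -7, bid 35 gives 2. Proposed bid 5 is best. ✓
Bidder 2 (valuation medium), facing bid 5: bid 5 gives 0, bid 20 gives 1, bid 35 gives 6. Proposed bid 5 is not best — profitable deviation exists. ✗
Bidder 2 (valuation high), facing bid 5: bid 5 gives 14, bid 20 gives 13, bid 35 gives 8. Proposed bid 5 is best. ✓

No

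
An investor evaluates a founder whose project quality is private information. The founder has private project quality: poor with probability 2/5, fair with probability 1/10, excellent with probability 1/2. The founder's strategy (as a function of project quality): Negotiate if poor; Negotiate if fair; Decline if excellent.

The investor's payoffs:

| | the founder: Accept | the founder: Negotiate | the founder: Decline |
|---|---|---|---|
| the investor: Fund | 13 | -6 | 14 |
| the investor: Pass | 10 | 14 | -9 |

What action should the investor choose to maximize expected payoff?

E[Fund] = 2/5·(-6) + 1/10·(-6) + 1/2·(14) = 4
E[Pass] = 2/5·(14) + 1/10·(14) + 1/2·(-9) = 5/2
Best response: Fund (4 is the largest).

Fund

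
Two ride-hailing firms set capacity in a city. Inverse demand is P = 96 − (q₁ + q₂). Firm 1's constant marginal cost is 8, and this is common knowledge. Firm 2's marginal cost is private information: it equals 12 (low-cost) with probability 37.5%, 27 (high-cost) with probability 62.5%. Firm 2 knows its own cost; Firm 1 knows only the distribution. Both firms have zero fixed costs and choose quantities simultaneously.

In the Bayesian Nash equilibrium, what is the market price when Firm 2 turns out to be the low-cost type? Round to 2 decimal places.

37.10

Firm 2 with cost c maximizes (96 − (q₁+q₂) − c)·q₂, giving q₂(c) = (96 − c − q₁)/2.
E[c₂] = 0.375·12 + 0.625·27 = 21.375
Firm 1's FOC against E[q₂] yields q₁ = (96 − 2·8 + E[c₂])/3 = (96 − 16 + 21.375)/3 = 33.7917.
q₂(low-cost) = 25.1042, so P = 96 − (33.7917 + 25.1042) = 37.1042.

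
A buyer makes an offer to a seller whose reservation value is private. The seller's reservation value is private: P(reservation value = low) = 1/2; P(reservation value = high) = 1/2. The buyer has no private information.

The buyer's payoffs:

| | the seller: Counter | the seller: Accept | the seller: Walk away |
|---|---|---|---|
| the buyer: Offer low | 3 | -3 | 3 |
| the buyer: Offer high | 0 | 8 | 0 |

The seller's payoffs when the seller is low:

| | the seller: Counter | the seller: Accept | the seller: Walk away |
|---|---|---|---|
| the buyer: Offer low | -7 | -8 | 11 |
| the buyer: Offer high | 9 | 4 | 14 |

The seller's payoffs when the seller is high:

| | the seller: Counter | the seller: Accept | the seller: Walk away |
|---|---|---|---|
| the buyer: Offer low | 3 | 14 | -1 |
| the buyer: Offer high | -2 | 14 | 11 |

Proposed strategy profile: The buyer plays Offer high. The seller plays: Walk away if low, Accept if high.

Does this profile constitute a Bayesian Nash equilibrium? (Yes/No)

The buyer plays Offer high: E[Offer high] = 1/2·(0) + 1/2·(8) = 4; E[Offer low] = 0. Best-responding. ✓
The seller (reservation value low), facing Offer high: Counter gives 9, Accept gives 4, Walk away gives 14. Proposed Walk away is best. ✓
The seller (reservation value high), facing Offer high: Counter gives -2, Accept gives 14, Walk away gives 11. Proposed Accept is best. ✓

Yes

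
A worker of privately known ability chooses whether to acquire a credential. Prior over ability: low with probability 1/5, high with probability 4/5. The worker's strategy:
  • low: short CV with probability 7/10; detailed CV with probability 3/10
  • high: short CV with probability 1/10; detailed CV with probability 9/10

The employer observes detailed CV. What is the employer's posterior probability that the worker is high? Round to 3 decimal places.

0.923

P(detailed CV) = (1/5)·(3/10) + (4/5)·(9/10) = 39/50
P(high | detailed CV) = ((4/5)·(9/10)) / (39/50) = (18/25) / (39/50) = 12/13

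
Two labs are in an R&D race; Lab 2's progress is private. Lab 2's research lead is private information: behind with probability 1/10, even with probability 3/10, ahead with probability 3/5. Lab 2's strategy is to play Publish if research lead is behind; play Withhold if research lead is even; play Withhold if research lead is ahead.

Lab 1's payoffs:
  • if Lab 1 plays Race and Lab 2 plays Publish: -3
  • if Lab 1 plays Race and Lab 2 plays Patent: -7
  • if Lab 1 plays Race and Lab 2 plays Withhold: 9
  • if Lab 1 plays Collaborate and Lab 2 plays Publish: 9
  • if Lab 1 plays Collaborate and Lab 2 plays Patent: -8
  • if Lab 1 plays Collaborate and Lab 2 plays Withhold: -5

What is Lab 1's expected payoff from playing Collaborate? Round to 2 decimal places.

-3.60

E[Collaborate] = 1/10·9 + 3/10·(-5) + 3/5·(-5) = 9/10 + (-3/2) + (-3) = -18/5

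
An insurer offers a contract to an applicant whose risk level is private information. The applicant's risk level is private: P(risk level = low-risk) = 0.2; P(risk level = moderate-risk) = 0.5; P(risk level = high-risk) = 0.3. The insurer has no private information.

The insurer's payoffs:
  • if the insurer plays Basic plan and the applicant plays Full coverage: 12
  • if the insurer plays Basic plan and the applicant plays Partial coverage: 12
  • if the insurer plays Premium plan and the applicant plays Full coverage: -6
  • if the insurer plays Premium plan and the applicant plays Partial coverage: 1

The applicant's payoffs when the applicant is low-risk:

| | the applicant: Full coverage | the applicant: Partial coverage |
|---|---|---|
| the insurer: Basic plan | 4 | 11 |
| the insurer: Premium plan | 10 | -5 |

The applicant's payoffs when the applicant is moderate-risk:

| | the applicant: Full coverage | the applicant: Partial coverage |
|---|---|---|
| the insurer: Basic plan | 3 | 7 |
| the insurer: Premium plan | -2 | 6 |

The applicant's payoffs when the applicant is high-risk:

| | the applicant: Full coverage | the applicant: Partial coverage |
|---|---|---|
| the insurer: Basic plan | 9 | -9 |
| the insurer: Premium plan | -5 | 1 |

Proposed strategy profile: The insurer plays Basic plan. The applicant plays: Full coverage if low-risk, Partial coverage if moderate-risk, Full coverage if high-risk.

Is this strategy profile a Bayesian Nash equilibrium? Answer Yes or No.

No

A profile is a BNE iff every type of every player is best-responding given beliefs about the other side.
The insurer plays Basic plan: E[Basic plan] = 0.2·(12) + 0.5·(12) + 0.3·(12) = 12; E[Premium plan] = -2.5. Best-responding. ✓
The applicant (risk level low-risk), facing Basic plan: Full coverage gives 4, Partial coverage gives 11. Proposed Full coverage is not best — profitable deviation exists. ✗
The applicant (risk level moderate-risk), facing Basic plan: Full coverage gives 3, Partial coverage gives 7. Proposed Partial coverage is best. ✓
The applicant (risk level high-risk), facing Basic plan: Full coverage gives 9, Partial coverage gives -9. Proposed Full coverage is best. ✓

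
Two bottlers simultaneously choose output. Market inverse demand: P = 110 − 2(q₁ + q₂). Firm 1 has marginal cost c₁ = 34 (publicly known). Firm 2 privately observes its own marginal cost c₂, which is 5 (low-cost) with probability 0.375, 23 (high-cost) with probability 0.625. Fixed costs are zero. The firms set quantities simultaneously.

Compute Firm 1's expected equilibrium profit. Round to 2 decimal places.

188.50

Firm 2 with cost c maximizes (110 − 2(q₁+q₂) − c)·q₂, giving q₂(c) = (110 − c − 2q₁)/4.
E[c₂] = 0.375·5 + 0.625·23 = 16.25
Firm 1's FOC against E[q₂] yields q₁ = (110 − 2·34 + E[c₂])/6 = (110 − 68 + 16.25)/6 = 9.70833.
E[P] = 110 − 2·(q₁ + E[q₂]) = 53.4167; Firm 1's expected profit = (E[P] − 34)·q₁ = (53.4167 − 34)·9.70833 = 188.503.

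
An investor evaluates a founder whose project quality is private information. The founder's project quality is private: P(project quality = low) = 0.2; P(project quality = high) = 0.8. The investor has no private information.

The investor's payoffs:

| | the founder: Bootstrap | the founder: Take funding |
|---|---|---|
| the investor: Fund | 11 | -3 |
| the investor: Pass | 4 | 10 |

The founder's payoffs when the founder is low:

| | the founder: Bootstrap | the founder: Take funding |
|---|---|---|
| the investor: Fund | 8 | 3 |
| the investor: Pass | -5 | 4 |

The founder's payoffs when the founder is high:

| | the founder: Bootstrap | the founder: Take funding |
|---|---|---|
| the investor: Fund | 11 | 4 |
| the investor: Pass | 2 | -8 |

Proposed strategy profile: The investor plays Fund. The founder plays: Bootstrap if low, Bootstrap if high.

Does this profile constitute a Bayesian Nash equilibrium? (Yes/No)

The investor plays Fund: E[Fund] = 0.2·(11) + 0.8·(11) = 11; E[Pass] = 4. Best-responding. ✓
The founder (project quality low), facing Fund: Bootstrap gives 8, Take funding gives 3. Proposed Bootstrap is best. ✓
The founder (project quality high), facing Fund: Bootstrap gives 11, Take funding gives 4. Proposed Bootstrap is best. ✓

Yes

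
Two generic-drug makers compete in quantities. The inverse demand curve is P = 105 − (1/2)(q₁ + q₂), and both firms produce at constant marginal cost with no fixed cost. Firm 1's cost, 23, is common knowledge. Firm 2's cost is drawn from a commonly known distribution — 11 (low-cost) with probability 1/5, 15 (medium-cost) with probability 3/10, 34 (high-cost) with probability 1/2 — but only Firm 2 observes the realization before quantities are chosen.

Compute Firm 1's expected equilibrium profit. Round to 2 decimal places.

Type-c best response for Firm 2: q₂(c) = (105 − c) − q₁/2.
Firm 1 maximizes expected profit; its first-order condition is 105 − q₁ − (1/2)E[q₂] − 23 = 0.
Substituting E[q₂] and solving: E[c₂] = 23.7, so q₁ = (105 − 2·23 + 23.7)/(3/2) = 55.1333.
E[P] = 105 − (1/2)·(q₁ + E[q₂]) = 50.5667; Firm 1's expected profit = (E[P] − 23)·q₁ = (50.5667 − 23)·55.1333 = 1519.84.

1519.84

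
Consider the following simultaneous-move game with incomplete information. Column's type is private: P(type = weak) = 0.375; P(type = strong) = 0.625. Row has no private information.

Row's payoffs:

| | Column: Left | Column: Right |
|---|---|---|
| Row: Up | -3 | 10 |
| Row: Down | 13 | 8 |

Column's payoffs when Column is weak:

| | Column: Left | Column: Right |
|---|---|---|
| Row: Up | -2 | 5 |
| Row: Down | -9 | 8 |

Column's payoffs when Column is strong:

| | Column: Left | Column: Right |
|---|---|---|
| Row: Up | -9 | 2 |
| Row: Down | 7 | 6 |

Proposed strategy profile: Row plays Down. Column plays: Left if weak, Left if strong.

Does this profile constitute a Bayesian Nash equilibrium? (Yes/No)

Row plays Down: E[Down] = 0.375·(13) + 0.625·(13) = 13; E[Up] = -3. Best-responding. ✓
Column (type weak), facing Down: Left gives -9, Right gives 8. Proposed Left is not best — profitable deviation exists. ✗
Column (type strong), facing Down: Left gives 7, Right gives 6. Proposed Left is best. ✓

No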